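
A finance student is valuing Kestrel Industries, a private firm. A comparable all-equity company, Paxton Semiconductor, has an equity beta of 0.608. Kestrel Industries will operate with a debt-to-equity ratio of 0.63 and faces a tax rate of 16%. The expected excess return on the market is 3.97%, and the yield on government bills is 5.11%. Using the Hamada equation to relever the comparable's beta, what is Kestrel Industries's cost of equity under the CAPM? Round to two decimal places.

β_L = β_U × [1 + (1 − t)(D/E)] = 0.608 × [1 + (1 − 0.16) × 0.63]
    = 0.608 × [1 + 0.84 × 0.63] = 0.608 × 1.5292 = 0.9298
E(R) = R_f + β_L × MRP = 5.11% + 0.9298 × 3.97% = 8.80%

8.80%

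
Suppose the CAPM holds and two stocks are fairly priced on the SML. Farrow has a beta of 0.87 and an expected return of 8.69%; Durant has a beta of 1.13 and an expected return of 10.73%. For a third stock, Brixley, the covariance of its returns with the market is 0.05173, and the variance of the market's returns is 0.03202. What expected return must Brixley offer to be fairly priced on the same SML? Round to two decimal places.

MRP = (10.73% − 8.69%) / (1.13 − 0.87) = 7.8462%
R_f = 8.69% − 0.87 × 7.8462% = 1.8638%
β_Brixley = Cov / Var(R_m) = 0.05173 / 0.03202 = 1.6156
E(R_Brixley) = R_f + β × MRP = 1.8638% + 1.6156 × 7.8462% = 14.54%

14.54%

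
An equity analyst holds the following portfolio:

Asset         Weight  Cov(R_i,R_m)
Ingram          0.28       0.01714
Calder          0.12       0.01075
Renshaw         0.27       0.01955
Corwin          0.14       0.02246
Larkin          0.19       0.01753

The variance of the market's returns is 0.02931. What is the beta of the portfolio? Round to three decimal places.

β_Ingram = 0.01714 / 0.02931 = 0.5848
β_Calder = 0.01075 / 0.02931 = 0.3668
β_Renshaw = 0.01955 / 0.02931 = 0.6670
β_Corwin = 0.02246 / 0.02931 = 0.7663
β_Larkin = 0.01753 / 0.02931 = 0.5981
β_P = Σ w_i β_i = 0.28×0.5848 + 0.12×0.3668 + 0.27×0.6670 + 0.14×0.7663 + 0.19×0.5981 = 0.6088

0.609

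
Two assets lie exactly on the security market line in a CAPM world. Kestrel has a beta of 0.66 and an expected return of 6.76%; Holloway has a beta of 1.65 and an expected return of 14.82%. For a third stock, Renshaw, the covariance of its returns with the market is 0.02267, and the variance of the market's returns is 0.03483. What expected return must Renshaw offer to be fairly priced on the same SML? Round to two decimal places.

6.69%

MRP = (14.82% − 6.76%) / (1.65 − 0.66) = 8.1414%
R_f = 6.76% − 0.66 × 8.1414% = 1.3867%
β_Renshaw = Cov / Var(R_m) = 0.02267 / 0.03483 = 0.6509
E(R_Renshaw) = R_f + β × MRP = 1.3867% + 0.6509 × 8.1414% = 6.69%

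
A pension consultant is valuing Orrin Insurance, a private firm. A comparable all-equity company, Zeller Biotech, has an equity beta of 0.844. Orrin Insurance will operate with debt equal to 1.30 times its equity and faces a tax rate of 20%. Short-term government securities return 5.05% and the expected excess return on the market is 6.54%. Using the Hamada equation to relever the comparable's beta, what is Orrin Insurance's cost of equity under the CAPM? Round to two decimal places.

16.31%

β_L = β_U × [1 + (1 − t)(D/E)] = 0.844 × [1 + (1 − 0.20) × 1.30]
    = 0.844 × [1 + 0.80 × 1.30] = 0.844 × 2.0400 = 1.7218
E(R) = R_f + β_L × MRP = 5.05% + 1.7218 × 6.54% = 16.31%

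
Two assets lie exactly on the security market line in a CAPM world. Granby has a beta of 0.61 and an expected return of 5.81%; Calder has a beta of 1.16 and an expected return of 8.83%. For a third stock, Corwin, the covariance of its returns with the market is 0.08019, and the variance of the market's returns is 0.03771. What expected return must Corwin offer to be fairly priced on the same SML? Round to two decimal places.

MRP = (8.83% − 5.81%) / (1.16 − 0.61) = 5.4909%
R_f = 5.81% − 0.61 × 5.4909% = 2.4606%
β_Corwin = Cov / Var(R_m) = 0.08019 / 0.03771 = 2.1265
E(R_Corwin) = R_f + β × MRP = 2.4606% + 2.1265 × 5.4909% = 14.14%

14.14%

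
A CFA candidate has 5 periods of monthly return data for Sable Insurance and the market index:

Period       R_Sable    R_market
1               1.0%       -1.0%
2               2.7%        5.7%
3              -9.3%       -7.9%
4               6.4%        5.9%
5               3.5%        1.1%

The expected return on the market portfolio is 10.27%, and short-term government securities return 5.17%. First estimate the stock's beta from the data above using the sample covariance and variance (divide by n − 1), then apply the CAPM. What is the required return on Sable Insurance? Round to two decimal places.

10.16%

Mean R_i = (1.0 + 2.7 − 9.3 + 6.4 + 3.5) / 5 = 0.8600%
Mean R_m = (-1.0 + 5.7 − 7.9 + 5.9 + 1.1) / 5 = 0.7600%
Σ(R_i − R̄_i)(R_m − R̄_m) = 126.2020  ⇒  Cov = 126.2020 / 4 = 31.5505
Σ(R_m − R̄_m)² = 129.0320  ⇒  Var(R_m) = 129.0320 / 4 = 32.2580
β = Cov / Var(R_m) = 31.5505 / 32.2580 = 0.9781
MRP = 10.27% − 5.17% = 5.10%
E(R) = R_f + β × MRP = 5.17% + 0.9781 × 5.10% = 10.16%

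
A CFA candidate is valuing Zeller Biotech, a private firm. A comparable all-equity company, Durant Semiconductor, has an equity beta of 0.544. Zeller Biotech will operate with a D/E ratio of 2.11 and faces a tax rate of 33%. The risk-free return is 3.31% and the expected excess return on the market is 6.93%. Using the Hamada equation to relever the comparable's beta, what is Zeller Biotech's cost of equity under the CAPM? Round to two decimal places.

12.41%

β_L = β_U × [1 + (1 − t)(D/E)] = 0.544 × [1 + (1 − 0.33) × 2.11]
    = 0.544 × [1 + 0.67 × 2.11] = 0.544 × 2.4137 = 1.3131
E(R) = R_f + β_L × MRP = 3.31% + 1.3131 × 6.93% = 12.41%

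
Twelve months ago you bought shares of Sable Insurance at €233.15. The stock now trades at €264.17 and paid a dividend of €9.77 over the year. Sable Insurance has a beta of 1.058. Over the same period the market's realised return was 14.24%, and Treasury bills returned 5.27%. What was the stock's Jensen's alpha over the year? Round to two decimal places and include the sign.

Realised HPR = (P1 + D1 − P0) / P0 = (264.17 + 9.77 − 233.15) / 233.15 = 40.79 / 233.15 = 17.4952%
MRP = 14.24% − 5.27% = 8.97%
CAPM required = R_f + β·MRP = 5.27% + 1.058 × 8.97% = 14.76026%
α = realised − required = 17.4952% − 14.76026% = +2.73%

+2.73%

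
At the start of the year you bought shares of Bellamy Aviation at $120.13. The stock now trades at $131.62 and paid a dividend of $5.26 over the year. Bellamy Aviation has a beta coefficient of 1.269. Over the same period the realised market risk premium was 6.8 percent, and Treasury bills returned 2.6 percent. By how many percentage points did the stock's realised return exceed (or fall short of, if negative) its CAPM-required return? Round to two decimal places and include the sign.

Realised HPR = (P1 + D1 − P0) / P0 = (131.62 + 5.26 − 120.13) / 120.13 = 16.75 / 120.13 = 13.9432%
CAPM required = R_f + β·MRP = 2.6% + 1.269 × 6.8% = 11.2292%
α = realised − required = 13.9432% − 11.2292% = +2.71%

+2.71%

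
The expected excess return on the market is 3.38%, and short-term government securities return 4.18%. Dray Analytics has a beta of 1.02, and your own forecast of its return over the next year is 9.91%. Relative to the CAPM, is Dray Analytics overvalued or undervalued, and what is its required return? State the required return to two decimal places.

Required return = R_f + β·MRP = 4.18% + 1.02 × 3.38% = 7.63%
Forecast 9.91% > required 7.63% → the stock plots above the SML → undervalued.

Undervalued; required return 7.63%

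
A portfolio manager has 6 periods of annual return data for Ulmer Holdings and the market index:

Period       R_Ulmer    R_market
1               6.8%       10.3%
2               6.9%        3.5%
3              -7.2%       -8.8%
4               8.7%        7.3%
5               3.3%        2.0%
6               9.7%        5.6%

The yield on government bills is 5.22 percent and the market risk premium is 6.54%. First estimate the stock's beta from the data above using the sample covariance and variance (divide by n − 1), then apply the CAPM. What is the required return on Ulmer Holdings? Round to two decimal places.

10.86%

Mean R_i = (6.8 + 6.9 − 7.2 + 8.7 + 3.3 + 9.7) / 6 = 4.7000%
Mean R_m = (10.3 + 3.5 − 8.8 + 7.3 + 2.0 + 5.6) / 6 = 3.3167%
Σ(R_i − R̄_i)(R_m − R̄_m) = 188.4500  ⇒  Cov = 188.4500 / 5 = 37.6900
Σ(R_m − R̄_m)² = 218.4283  ⇒  Var(R_m) = 218.4283 / 5 = 43.6857
β = Cov / Var(R_m) = 37.6900 / 43.6857 = 0.8628
E(R) = R_f + β × MRP = 5.22% + 0.8628 × 6.54% = 10.86%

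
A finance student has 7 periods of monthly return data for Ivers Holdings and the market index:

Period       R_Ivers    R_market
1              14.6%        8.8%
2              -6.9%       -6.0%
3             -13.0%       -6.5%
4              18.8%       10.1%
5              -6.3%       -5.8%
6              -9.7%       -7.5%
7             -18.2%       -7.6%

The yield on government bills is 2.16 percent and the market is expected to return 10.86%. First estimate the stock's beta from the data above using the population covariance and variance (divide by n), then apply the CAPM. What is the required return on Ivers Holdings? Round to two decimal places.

Mean R_i = (14.6 − 6.9 − 13.0 + 18.8 − 6.3 − 9.7 − 18.2) / 7 = -2.9571%
Mean R_m = (8.8 − 6.0 − 6.5 + 10.1 − 5.8 − 7.5 − 7.6) / 7 = -2.0714%
Σ(R_i − R̄_i)(R_m − R̄_m) = 648.9914  ⇒  Cov = 648.9914 / 7 = 92.7131
Σ(R_m − R̄_m)² = 375.3143  ⇒  Var(R_m) = 375.3143 / 7 = 53.6163
β = Cov / Var(R_m) = 92.7131 / 53.6163 = 1.7292
MRP = 10.86% − 2.16% = 8.70%
E(R) = R_f + β × MRP = 2.16% + 1.7292 × 8.70% = 17.20%

17.20%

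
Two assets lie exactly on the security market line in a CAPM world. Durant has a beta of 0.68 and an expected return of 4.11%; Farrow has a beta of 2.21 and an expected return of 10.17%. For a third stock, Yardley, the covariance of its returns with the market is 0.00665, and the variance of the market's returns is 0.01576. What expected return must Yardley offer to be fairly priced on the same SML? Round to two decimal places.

3.09%

MRP = (10.17% − 4.11%) / (2.21 − 0.68) = 3.9608%
R_f = 4.11% − 0.68 × 3.9608% = 1.4167%
β_Yardley = Cov / Var(R_m) = 0.00665 / 0.01576 = 0.4220
E(R_Yardley) = R_f + β × MRP = 1.4167% + 0.4220 × 3.9608% = 3.09%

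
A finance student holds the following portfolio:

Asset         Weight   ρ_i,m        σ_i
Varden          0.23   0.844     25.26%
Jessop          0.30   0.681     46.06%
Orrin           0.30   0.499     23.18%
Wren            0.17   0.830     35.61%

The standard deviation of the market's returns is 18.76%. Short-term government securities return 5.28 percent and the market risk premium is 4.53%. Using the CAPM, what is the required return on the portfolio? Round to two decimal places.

10.79%

β_Varden = 0.844 × 25.26% / 18.76% = 1.1364
β_Jessop = 0.681 × 46.06% / 18.76% = 1.6720
β_Orrin = 0.499 × 23.18% / 18.76% = 0.6166
β_Wren = 0.830 × 35.61% / 18.76% = 1.5755
β_P = Σ w_i β_i = 0.23×1.1364 + 0.30×1.6720 + 0.30×0.6166 + 0.17×1.5755 = 1.2158
E(R_P) = R_f + β_P × MRP = 5.28% + 1.2158 × 4.53% = 10.79%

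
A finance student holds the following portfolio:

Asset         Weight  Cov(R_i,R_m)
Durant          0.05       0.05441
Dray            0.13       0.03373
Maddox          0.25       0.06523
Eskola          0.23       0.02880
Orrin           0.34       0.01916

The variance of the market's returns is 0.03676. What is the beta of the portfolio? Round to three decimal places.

β_Durant = 0.05441 / 0.03676 = 1.4801
β_Dray = 0.03373 / 0.03676 = 0.9176
β_Maddox = 0.06523 / 0.03676 = 1.7745
β_Eskola = 0.02880 / 0.03676 = 0.7835
β_Orrin = 0.01916 / 0.03676 = 0.5212
β_P = Σ w_i β_i = 0.05×1.4801 + 0.13×0.9176 + 0.25×1.7745 + 0.23×0.7835 + 0.34×0.5212 = 0.9943

0.994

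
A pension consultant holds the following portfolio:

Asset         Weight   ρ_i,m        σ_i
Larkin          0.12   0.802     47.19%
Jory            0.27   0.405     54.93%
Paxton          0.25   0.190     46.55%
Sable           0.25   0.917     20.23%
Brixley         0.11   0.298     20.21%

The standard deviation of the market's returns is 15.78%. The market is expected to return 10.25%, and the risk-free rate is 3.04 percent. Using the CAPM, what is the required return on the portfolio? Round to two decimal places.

11.29%

β_Larkin = 0.802 × 47.19% / 15.78% = 2.3984
β_Jory = 0.405 × 54.93% / 15.78% = 1.4098
β_Paxton = 0.190 × 46.55% / 15.78% = 0.5605
β_Sable = 0.917 × 20.23% / 15.78% = 1.1756
β_Brixley = 0.298 × 20.21% / 15.78% = 0.3817
β_P = Σ w_i β_i = 0.12×2.3984 + 0.27×1.4098 + 0.25×0.5605 + 0.25×1.1756 + 0.11×0.3817 = 1.1445
MRP = 10.25% − 3.04% = 7.21%
E(R_P) = R_f + β_P × MRP = 3.04% + 1.1445 × 7.21% = 11.29%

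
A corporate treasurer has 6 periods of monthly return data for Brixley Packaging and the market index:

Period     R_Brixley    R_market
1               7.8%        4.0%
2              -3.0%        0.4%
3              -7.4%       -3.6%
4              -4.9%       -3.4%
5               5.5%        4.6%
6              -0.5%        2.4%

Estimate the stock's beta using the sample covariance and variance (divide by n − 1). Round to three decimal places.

1.542

Mean R_i = (7.8 − 3.0 − 7.4 − 4.9 + 5.5 − 0.5) / 6 = -0.4167%
Mean R_m = (4.0 + 0.4 − 3.6 − 3.4 + 4.6 + 2.4) / 6 = 0.7333%
Σ(R_i − R̄_i)(R_m − R̄_m) = 99.2333  ⇒  Cov = 99.2333 / 5 = 19.8467
Σ(R_m − R̄_m)² = 64.3733  ⇒  Var(R_m) = 64.3733 / 5 = 12.8747
β = Cov / Var(R_m) = 19.8467 / 12.8747 = 1.5415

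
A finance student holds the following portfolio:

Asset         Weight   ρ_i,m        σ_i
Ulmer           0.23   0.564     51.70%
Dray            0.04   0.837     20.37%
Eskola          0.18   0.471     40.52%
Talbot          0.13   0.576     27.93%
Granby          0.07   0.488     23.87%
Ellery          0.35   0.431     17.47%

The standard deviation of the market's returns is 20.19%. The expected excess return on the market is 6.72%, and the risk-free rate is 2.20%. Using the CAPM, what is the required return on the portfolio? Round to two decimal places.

7.65%

β_Ulmer = 0.564 × 51.70% / 20.19% = 1.4442
β_Dray = 0.837 × 20.37% / 20.19% = 0.8445
β_Eskola = 0.471 × 40.52% / 20.19% = 0.9453
β_Talbot = 0.576 × 27.93% / 20.19% = 0.7968
β_Granby = 0.488 × 23.87% / 20.19% = 0.5769
β_Ellery = 0.431 × 17.47% / 20.19% = 0.3729
β_P = Σ w_i β_i = 0.23×1.4442 + 0.04×0.8445 + 0.18×0.9453 + 0.13×0.7968 + 0.07×0.5769 + 0.35×0.3729 = 0.8106
E(R_P) = R_f + β_P × MRP = 2.20% + 0.8106 × 6.72% = 7.65%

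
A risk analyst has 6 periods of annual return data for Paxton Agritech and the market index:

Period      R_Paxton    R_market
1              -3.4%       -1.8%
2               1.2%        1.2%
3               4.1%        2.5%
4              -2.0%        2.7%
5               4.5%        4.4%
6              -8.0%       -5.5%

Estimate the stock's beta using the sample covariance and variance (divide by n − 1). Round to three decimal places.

1.190

Mean R_i = (-3.4 + 1.2 + 4.1 − 2.0 + 4.5 − 8.0) / 6 = -0.6000%
Mean R_m = (-1.8 + 1.2 + 2.5 + 2.7 + 4.4 − 5.5) / 6 = 0.5833%
Σ(R_i − R̄_i)(R_m − R̄_m) = 78.3100  ⇒  Cov = 78.3100 / 5 = 15.6620
Σ(R_m − R̄_m)² = 65.7883  ⇒  Var(R_m) = 65.7883 / 5 = 13.1577
β = Cov / Var(R_m) = 15.6620 / 13.1577 = 1.1903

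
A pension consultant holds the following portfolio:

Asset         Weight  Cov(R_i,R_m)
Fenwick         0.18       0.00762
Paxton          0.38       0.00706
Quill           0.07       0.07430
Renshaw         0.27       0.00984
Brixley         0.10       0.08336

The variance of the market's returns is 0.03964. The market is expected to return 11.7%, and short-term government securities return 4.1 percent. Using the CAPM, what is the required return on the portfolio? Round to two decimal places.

7.98%

β_Fenwick = 0.00762 / 0.03964 = 0.1922
β_Paxton = 0.00706 / 0.03964 = 0.1781
β_Quill = 0.07430 / 0.03964 = 1.8744
β_Renshaw = 0.00984 / 0.03964 = 0.2482
β_Brixley = 0.08336 / 0.03964 = 2.1029
β_P = Σ w_i β_i = 0.18×0.1922 + 0.38×0.1781 + 0.07×1.8744 + 0.27×0.2482 + 0.10×2.1029 = 0.5108
MRP = 11.7% − 4.1% = 7.60%
E(R_P) = R_f + β_P × MRP = 4.1% + 0.5108 × 7.6% = 7.98%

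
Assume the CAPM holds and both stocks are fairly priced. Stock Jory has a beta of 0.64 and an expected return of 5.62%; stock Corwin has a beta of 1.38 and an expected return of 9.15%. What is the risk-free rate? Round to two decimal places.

Both satisfy E(R) = R_f + β·MRP, so the slope of the SML is
MRP = (9.15% − 5.62%) / (1.38 − 0.64) = 3.53% / 0.74 = 4.7703%
R_f = E(R_Jory) − β_Jory·MRP = 5.62% − 0.64 × 4.7703% = 2.5670%

2.57%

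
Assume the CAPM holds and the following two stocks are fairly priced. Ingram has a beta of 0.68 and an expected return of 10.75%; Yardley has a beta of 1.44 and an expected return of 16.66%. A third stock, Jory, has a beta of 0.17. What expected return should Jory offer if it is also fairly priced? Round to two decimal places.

6.78%

MRP (SML slope) = (16.66% − 10.75%) / (1.44 − 0.68) = 5.91% / 0.76 = 7.7763%
R_f (intercept) = 10.75% − 0.68 × 7.7763% = 5.4621%
E(R_Jory) = R_f + β × MRP = 5.4621% + 0.17 × 7.7763% = 6.78%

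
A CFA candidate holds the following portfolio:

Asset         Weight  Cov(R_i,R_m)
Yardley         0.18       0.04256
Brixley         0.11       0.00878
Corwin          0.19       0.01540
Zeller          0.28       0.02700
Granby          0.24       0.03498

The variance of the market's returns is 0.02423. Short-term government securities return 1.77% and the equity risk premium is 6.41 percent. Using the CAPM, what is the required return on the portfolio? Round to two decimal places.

9.05%

β_Yardley = 0.04256 / 0.02423 = 1.7565
β_Brixley = 0.00878 / 0.02423 = 0.3624
β_Corwin = 0.01540 / 0.02423 = 0.6356
β_Zeller = 0.02700 / 0.02423 = 1.1143
β_Granby = 0.03498 / 0.02423 = 1.4437
β_P = Σ w_i β_i = 0.18×1.7565 + 0.11×0.3624 + 0.19×0.6356 + 0.28×1.1143 + 0.24×1.4437 = 1.1353
E(R_P) = R_f + β_P × MRP = 1.77% + 1.1353 × 6.41% = 9.05%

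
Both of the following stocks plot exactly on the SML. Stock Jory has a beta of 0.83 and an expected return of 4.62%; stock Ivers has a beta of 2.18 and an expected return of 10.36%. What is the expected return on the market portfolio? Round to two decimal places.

5.34%

Both satisfy E(R) = R_f + β·MRP, so the slope of the SML is
MRP = (10.36% − 4.62%) / (2.18 − 0.83) = 5.74% / 1.35 = 4.2519%
R_f = E(R_Jory) − β_Jory·MRP = 4.62% − 0.83 × 4.2519% = 1.0909%
E(R_m) = R_f + MRP = 1.0909% + 4.2519% = 5.34%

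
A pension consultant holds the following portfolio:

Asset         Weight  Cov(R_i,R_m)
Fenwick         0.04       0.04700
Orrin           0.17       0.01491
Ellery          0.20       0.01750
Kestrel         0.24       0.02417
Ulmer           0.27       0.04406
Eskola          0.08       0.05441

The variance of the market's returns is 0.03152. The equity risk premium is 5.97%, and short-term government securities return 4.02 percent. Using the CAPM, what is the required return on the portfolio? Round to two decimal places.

9.70%

β_Fenwick = 0.04700 / 0.03152 = 1.4911
β_Orrin = 0.01491 / 0.03152 = 0.4730
β_Ellery = 0.01750 / 0.03152 = 0.5552
β_Kestrel = 0.02417 / 0.03152 = 0.7668
β_Ulmer = 0.04406 / 0.03152 = 1.3978
β_Eskola = 0.05441 / 0.03152 = 1.7262
β_P = Σ w_i β_i = 0.04×1.4911 + 0.17×0.4730 + 0.20×0.5552 + 0.24×0.7668 + 0.27×1.3978 + 0.08×1.7262 = 0.9506
E(R_P) = R_f + β_P × MRP = 4.02% + 0.9506 × 5.97% = 9.70%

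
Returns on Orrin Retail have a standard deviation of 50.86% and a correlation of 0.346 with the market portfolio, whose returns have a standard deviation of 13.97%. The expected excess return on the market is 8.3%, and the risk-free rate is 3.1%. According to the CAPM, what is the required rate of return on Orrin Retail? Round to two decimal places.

β = ρ × σ_i / σ_m = 0.346 × 50.86% / 13.97% = 1.2597
E(R) = 3.1% + 1.2597 × 8.3% = 13.56%

13.56%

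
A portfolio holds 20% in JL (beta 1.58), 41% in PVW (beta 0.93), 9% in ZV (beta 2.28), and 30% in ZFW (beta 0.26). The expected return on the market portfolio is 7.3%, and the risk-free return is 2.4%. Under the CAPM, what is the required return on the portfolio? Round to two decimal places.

β_P = Σ w_i β_i = 0.20×1.58 + 0.41×0.93 + 0.09×2.28 + 0.30×0.26 = 0.9805
MRP = 7.3% − 2.4% = 4.90%
E(R_P) = R_f + β_P × MRP = 2.4% + 0.9805 × 4.9% = 7.20%

7.20%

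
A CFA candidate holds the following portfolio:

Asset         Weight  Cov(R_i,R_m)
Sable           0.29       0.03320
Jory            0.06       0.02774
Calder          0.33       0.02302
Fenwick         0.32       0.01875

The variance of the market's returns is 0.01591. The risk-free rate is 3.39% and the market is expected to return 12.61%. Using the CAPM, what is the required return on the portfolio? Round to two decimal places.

β_Sable = 0.03320 / 0.01591 = 2.0867
β_Jory = 0.02774 / 0.01591 = 1.7436
β_Calder = 0.02302 / 0.01591 = 1.4469
β_Fenwick = 0.01875 / 0.01591 = 1.1785
β_P = Σ w_i β_i = 0.29×2.0867 + 0.06×1.7436 + 0.33×1.4469 + 0.32×1.1785 = 1.5644
MRP = 12.61% − 3.39% = 9.22%
E(R_P) = R_f + β_P × MRP = 3.39% + 1.5644 × 9.22% = 17.81%

17.81%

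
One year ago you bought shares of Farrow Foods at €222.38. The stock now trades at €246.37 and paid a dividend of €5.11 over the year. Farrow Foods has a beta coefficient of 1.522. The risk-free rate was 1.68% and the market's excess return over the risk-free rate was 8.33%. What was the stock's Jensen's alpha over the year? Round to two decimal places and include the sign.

Realised HPR = (P1 + D1 − P0) / P0 = (246.37 + 5.11 − 222.38) / 222.38 = 29.10 / 222.38 = 13.0857%
CAPM required = R_f + β·MRP = 1.68% + 1.522 × 8.33% = 14.35826%
α = realised − required = 13.0857% − 14.35826% = -1.27%

-1.27%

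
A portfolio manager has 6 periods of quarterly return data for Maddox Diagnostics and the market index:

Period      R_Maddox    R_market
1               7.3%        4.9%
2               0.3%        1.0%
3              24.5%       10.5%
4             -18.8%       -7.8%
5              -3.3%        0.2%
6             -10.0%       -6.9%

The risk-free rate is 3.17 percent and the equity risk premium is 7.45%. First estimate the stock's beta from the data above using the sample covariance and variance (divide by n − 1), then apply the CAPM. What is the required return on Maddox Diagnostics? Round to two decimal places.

Mean R_i = (7.3 + 0.3 + 24.5 − 18.8 − 3.3 − 10.0) / 6 = 0.0000%
Mean R_m = (4.9 + 1.0 + 10.5 − 7.8 + 0.2 − 6.9) / 6 = 0.3167%
Σ(R_i − R̄_i)(R_m − R̄_m) = 508.3000  ⇒  Cov = 508.3000 / 5 = 101.6600
Σ(R_m − R̄_m)² = 243.1483  ⇒  Var(R_m) = 243.1483 / 5 = 48.6297
β = Cov / Var(R_m) = 101.6600 / 48.6297 = 2.0905
E(R) = R_f + β × MRP = 3.17% + 2.0905 × 7.45% = 18.74%

18.74%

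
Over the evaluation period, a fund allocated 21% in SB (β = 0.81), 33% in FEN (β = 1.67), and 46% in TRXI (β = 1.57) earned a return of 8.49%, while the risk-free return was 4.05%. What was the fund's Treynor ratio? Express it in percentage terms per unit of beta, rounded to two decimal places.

3.08%

β_P = 0.21×0.81 + 0.33×1.67 + 0.46×1.57 = 1.4434
Treynor = (R_P − R_f) / β_P = (8.49% − 4.05%) / 1.4434 = 4.44% / 1.4434 = 3.08%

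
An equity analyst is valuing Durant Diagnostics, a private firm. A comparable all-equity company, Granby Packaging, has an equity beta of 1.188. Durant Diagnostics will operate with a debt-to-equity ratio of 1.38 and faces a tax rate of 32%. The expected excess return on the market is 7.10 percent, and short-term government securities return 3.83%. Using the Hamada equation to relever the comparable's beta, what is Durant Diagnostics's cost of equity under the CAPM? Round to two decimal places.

β_L = β_U × [1 + (1 − t)(D/E)] = 1.188 × [1 + (1 − 0.32) × 1.38]
    = 1.188 × [1 + 0.68 × 1.38] = 1.188 × 1.9384 = 2.3028
E(R) = R_f + β_L × MRP = 3.83% + 2.3028 × 7.10% = 20.18%

20.18%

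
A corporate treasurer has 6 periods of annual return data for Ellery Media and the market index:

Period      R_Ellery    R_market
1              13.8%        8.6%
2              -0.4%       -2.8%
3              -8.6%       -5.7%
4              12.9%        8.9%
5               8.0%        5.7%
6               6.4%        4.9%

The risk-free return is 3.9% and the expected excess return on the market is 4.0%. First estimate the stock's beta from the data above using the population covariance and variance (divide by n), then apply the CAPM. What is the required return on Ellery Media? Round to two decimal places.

9.40%

Mean R_i = (13.8 − 0.4 − 8.6 + 12.9 + 8.0 + 6.4) / 6 = 5.3500%
Mean R_m = (8.6 − 2.8 − 5.7 + 8.9 + 5.7 + 4.9) / 6 = 3.2667%
Σ(R_i − R̄_i)(R_m − R̄_m) = 255.7300  ⇒  Cov = 255.7300 / 6 = 42.6217
Σ(R_m − R̄_m)² = 185.9733  ⇒  Var(R_m) = 185.9733 / 6 = 30.9956
β = Cov / Var(R_m) = 42.6217 / 30.9956 = 1.3751
E(R) = R_f + β × MRP = 3.9% + 1.3751 × 4.0% = 9.40%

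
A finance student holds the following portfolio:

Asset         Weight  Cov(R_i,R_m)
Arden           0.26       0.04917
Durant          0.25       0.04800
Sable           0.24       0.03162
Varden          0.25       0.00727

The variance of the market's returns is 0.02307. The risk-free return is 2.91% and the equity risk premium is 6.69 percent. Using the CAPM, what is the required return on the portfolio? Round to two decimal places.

β_Arden = 0.04917 / 0.02307 = 2.1313
β_Durant = 0.04800 / 0.02307 = 2.0806
β_Sable = 0.03162 / 0.02307 = 1.3706
β_Varden = 0.00727 / 0.02307 = 0.3151
β_P = Σ w_i β_i = 0.26×2.1313 + 0.25×2.0806 + 0.24×1.3706 + 0.25×0.3151 = 1.4820
E(R_P) = R_f + β_P × MRP = 2.91% + 1.4820 × 6.69% = 12.82%

12.82%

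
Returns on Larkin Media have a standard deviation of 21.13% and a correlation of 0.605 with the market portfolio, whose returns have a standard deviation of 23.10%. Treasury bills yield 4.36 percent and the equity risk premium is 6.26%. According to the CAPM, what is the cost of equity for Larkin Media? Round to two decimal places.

7.82%

β = ρ × σ_i / σ_m = 0.605 × 21.13% / 23.10% = 0.5534
E(R) = 4.36% + 0.5534 × 6.26% = 7.82%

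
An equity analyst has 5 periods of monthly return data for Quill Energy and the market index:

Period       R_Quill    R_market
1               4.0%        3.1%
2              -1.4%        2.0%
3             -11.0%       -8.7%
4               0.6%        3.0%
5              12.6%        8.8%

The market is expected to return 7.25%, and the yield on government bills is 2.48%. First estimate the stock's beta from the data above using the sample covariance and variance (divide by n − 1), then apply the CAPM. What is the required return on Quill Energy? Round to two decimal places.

8.66%

Mean R_i = (4.0 − 1.4 − 11.0 + 0.6 + 12.6) / 5 = 0.9600%
Mean R_m = (3.1 + 2.0 − 8.7 + 3.0 + 8.8) / 5 = 1.6400%
Σ(R_i − R̄_i)(R_m − R̄_m) = 210.1080  ⇒  Cov = 210.1080 / 4 = 52.5270
Σ(R_m − R̄_m)² = 162.2920  ⇒  Var(R_m) = 162.2920 / 4 = 40.5730
β = Cov / Var(R_m) = 52.5270 / 40.5730 = 1.2946
MRP = 7.25% − 2.48% = 4.77%
E(R) = R_f + β × MRP = 2.48% + 1.2946 × 4.77% = 8.66%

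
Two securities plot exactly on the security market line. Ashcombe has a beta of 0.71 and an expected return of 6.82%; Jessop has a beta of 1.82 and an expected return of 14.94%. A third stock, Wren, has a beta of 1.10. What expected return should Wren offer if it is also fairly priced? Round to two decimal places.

9.67%

MRP (SML slope) = (14.94% − 6.82%) / (1.82 − 0.71) = 8.12% / 1.11 = 7.3153%
R_f (intercept) = 6.82% − 0.71 × 7.3153% = 1.6261%
E(R_Wren) = R_f + β × MRP = 1.6261% + 1.10 × 7.3153% = 9.67%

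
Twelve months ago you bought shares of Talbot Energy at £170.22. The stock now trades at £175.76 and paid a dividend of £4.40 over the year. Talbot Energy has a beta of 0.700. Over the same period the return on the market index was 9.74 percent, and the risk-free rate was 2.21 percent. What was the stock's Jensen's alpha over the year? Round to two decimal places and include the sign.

Realised HPR = (P1 + D1 − P0) / P0 = (175.76 + 4.40 − 170.22) / 170.22 = 9.94 / 170.22 = 5.8395%
MRP = 9.74% − 2.21% = 7.53%
CAPM required = R_f + β·MRP = 2.21% + 0.700 × 7.53% = 7.48100%
α = realised − required = 5.8395% − 7.48100% = -1.64%

-1.64%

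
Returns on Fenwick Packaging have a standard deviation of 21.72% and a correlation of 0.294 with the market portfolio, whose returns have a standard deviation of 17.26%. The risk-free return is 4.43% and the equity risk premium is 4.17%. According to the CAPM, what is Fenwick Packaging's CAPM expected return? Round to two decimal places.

5.97%

β = ρ × σ_i / σ_m = 0.294 × 21.72% / 17.26% = 0.3700
E(R) = 4.43% + 0.3700 × 4.17% = 5.97%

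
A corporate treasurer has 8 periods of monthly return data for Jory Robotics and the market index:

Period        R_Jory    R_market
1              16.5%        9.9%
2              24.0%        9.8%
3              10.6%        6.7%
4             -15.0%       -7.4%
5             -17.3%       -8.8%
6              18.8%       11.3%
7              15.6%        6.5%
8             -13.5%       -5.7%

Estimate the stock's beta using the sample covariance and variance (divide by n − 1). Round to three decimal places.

1.981

Mean R_i = (16.5 + 24.0 + 10.6 − 15.0 − 17.3 + 18.8 + 15.6 − 13.5) / 8 = 4.9625%
Mean R_m = (9.9 + 9.8 + 6.7 − 7.4 − 8.8 + 11.3 + 6.5 − 5.7) / 8 = 2.7875%
Σ(R_i − R̄_i)(R_m − R̄_m) = 1012.9363  ⇒  Cov = 1012.9363 / 7 = 144.7052
Σ(R_m − R̄_m)² = 511.4088  ⇒  Var(R_m) = 511.4088 / 7 = 73.0584
β = Cov / Var(R_m) = 144.7052 / 73.0584 = 1.9807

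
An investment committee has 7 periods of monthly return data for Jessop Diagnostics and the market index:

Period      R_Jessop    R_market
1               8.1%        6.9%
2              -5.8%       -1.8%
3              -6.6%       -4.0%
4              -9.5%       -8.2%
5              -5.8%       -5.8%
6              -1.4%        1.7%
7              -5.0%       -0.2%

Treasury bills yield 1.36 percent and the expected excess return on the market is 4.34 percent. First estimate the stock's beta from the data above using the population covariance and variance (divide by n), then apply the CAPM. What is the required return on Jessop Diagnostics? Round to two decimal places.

Mean R_i = (8.1 − 5.8 − 6.6 − 9.5 − 5.8 − 1.4 − 5.0) / 7 = -3.7143%
Mean R_m = (6.9 − 1.8 − 4.0 − 8.2 − 5.8 + 1.7 − 0.2) / 7 = -1.6286%
Σ(R_i − R̄_i)(R_m − R̄_m) = 160.5471  ⇒  Cov = 160.5471 / 7 = 22.9353
Σ(R_m − R̄_m)² = 152.0943  ⇒  Var(R_m) = 152.0943 / 7 = 21.7278
β = Cov / Var(R_m) = 22.9353 / 21.7278 = 1.0556
E(R) = R_f + β × MRP = 1.36% + 1.0556 × 4.34% = 5.94%

5.94%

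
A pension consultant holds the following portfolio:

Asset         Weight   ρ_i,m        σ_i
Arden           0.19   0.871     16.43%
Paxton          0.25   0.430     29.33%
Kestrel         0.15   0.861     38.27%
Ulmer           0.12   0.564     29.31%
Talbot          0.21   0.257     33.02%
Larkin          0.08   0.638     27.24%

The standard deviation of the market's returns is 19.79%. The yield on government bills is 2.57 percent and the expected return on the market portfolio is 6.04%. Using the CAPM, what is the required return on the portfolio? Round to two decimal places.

β_Arden = 0.871 × 16.43% / 19.79% = 0.7231
β_Paxton = 0.430 × 29.33% / 19.79% = 0.6373
β_Kestrel = 0.861 × 38.27% / 19.79% = 1.6650
β_Ulmer = 0.564 × 29.31% / 19.79% = 0.8353
β_Talbot = 0.257 × 33.02% / 19.79% = 0.4288
β_Larkin = 0.638 × 27.24% / 19.79% = 0.8782
β_P = Σ w_i β_i = 0.19×0.7231 + 0.25×0.6373 + 0.15×1.6650 + 0.12×0.8353 + 0.21×0.4288 + 0.08×0.8782 = 0.8070
MRP = 6.04% − 2.57% = 3.47%
E(R_P) = R_f + β_P × MRP = 2.57% + 0.8070 × 3.47% = 5.37%

5.37%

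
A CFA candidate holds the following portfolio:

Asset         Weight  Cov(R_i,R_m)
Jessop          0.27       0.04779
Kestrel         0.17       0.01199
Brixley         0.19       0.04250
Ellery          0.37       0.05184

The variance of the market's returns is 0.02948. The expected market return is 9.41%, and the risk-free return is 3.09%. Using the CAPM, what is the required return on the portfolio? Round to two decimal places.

β_Jessop = 0.04779 / 0.02948 = 1.6211
β_Kestrel = 0.01199 / 0.02948 = 0.4067
β_Brixley = 0.04250 / 0.02948 = 1.4417
β_Ellery = 0.05184 / 0.02948 = 1.7585
β_P = Σ w_i β_i = 0.27×1.6211 + 0.17×0.4067 + 0.19×1.4417 + 0.37×1.7585 = 1.4314
MRP = 9.41% − 3.09% = 6.32%
E(R_P) = R_f + β_P × MRP = 3.09% + 1.4314 × 6.32% = 12.14%

12.14%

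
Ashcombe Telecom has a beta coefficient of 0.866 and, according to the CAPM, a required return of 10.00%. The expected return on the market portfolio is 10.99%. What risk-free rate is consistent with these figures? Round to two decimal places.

3.60%

E(R) = R_f + β(E(R_m) − R_f) = R_f(1 − β) + β·E(R_m)
10.00% = R_f × (1 − 0.866) + 0.866 × 10.99%
10.00% = R_f × 0.134 + 9.51734%
R_f = (10.00% − 9.51734%) / 0.134 = 3.60%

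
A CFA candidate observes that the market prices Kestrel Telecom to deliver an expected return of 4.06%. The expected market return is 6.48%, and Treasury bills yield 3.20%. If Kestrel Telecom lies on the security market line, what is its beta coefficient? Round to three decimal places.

MRP = 6.48% − 3.20% = 3.28%
β = (E(R) − R_f) / MRP = (4.06% − 3.20%) / 3.28% = 0.86% / 3.28% = 0.262

0.262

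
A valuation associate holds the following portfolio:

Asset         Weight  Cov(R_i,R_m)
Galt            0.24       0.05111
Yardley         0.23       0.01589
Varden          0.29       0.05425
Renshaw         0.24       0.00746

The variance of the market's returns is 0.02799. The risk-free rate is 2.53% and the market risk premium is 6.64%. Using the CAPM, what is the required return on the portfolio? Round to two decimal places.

10.46%

β_Galt = 0.05111 / 0.02799 = 1.8260
β_Yardley = 0.01589 / 0.02799 = 0.5677
β_Varden = 0.05425 / 0.02799 = 1.9382
β_Renshaw = 0.00746 / 0.02799 = 0.2665
β_P = Σ w_i β_i = 0.24×1.8260 + 0.23×0.5677 + 0.29×1.9382 + 0.24×0.2665 = 1.1948
E(R_P) = R_f + β_P × MRP = 2.53% + 1.1948 × 6.64% = 10.46%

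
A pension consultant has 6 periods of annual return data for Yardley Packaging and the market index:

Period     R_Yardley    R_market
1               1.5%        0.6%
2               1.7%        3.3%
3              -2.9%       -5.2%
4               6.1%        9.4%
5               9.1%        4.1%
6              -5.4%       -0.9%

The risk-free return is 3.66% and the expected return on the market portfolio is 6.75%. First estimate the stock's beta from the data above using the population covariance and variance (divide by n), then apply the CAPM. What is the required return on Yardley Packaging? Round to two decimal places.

Mean R_i = (1.5 + 1.7 − 2.9 + 6.1 + 9.1 − 5.4) / 6 = 1.6833%
Mean R_m = (0.6 + 3.3 − 5.2 + 9.4 + 4.1 − 0.9) / 6 = 1.8833%
Σ(R_i − R̄_i)(R_m − R̄_m) = 102.0783  ⇒  Cov = 102.0783 / 6 = 17.0131
Σ(R_m − R̄_m)² = 122.9883  ⇒  Var(R_m) = 122.9883 / 6 = 20.4981
β = Cov / Var(R_m) = 17.0131 / 20.4981 = 0.8300
MRP = 6.75% − 3.66% = 3.09%
E(R) = R_f + β × MRP = 3.66% + 0.8300 × 3.09% = 6.22%

6.22%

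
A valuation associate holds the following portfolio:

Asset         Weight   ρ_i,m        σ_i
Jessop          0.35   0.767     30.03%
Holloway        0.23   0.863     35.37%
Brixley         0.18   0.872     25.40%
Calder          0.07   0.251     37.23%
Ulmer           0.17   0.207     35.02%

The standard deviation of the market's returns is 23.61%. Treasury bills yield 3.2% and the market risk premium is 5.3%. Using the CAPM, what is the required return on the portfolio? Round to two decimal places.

7.90%

β_Jessop = 0.767 × 30.03% / 23.61% = 0.9756
β_Holloway = 0.863 × 35.37% / 23.61% = 1.2929
β_Brixley = 0.872 × 25.40% / 23.61% = 0.9381
β_Calder = 0.251 × 37.23% / 23.61% = 0.3958
β_Ulmer = 0.207 × 35.02% / 23.61% = 0.3070
β_P = Σ w_i β_i = 0.35×0.9756 + 0.23×1.2929 + 0.18×0.9381 + 0.07×0.3958 + 0.17×0.3070 = 0.8876
E(R_P) = R_f + β_P × MRP = 3.2% + 0.8876 × 5.3% = 7.90%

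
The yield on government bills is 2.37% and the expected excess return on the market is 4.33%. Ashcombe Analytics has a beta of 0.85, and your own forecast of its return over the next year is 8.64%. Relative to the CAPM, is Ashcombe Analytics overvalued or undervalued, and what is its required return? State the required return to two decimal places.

Required return = R_f + β·MRP = 2.37% + 0.85 × 4.33% = 6.05%
Forecast 8.64% > required 6.05% → the stock plots above the SML → undervalued.

Undervalued; required return 6.05%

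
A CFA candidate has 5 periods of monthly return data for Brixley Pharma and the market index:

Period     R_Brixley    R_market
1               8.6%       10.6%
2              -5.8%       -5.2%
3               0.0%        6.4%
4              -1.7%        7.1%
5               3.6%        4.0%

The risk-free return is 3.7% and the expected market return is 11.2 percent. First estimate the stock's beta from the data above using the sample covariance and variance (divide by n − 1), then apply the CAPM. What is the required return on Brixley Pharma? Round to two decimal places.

9.10%

Mean R_i = (8.6 − 5.8 + 0.0 − 1.7 + 3.6) / 5 = 0.9400%
Mean R_m = (10.6 − 5.2 + 6.4 + 7.1 + 4.0) / 5 = 4.5800%
Σ(R_i − R̄_i)(R_m − R̄_m) = 102.1240  ⇒  Cov = 102.1240 / 4 = 25.5310
Σ(R_m − R̄_m)² = 141.8880  ⇒  Var(R_m) = 141.8880 / 4 = 35.4720
β = Cov / Var(R_m) = 25.5310 / 35.4720 = 0.7198
MRP = 11.2% − 3.7% = 7.50%
E(R) = R_f + β × MRP = 3.7% + 0.7198 × 7.5% = 9.10%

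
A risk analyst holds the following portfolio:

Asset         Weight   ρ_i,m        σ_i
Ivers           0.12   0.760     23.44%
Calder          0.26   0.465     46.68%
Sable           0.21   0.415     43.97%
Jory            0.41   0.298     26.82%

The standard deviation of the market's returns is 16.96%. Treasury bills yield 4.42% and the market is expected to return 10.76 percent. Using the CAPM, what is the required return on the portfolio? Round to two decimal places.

β_Ivers = 0.760 × 23.44% / 16.96% = 1.0504
β_Calder = 0.465 × 46.68% / 16.96% = 1.2798
β_Sable = 0.415 × 43.97% / 16.96% = 1.0759
β_Jory = 0.298 × 26.82% / 16.96% = 0.4712
β_P = Σ w_i β_i = 0.12×1.0504 + 0.26×1.2798 + 0.21×1.0759 + 0.41×0.4712 = 0.8779
MRP = 10.76% − 4.42% = 6.34%
E(R_P) = R_f + β_P × MRP = 4.42% + 0.8779 × 6.34% = 9.99%

9.99%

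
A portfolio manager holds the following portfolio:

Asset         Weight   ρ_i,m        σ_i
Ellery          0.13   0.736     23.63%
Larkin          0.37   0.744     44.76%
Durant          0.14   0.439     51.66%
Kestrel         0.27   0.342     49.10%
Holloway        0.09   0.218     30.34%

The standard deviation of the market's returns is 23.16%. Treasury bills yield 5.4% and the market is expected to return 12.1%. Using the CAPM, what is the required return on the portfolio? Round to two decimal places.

β_Ellery = 0.736 × 23.63% / 23.16% = 0.7509
β_Larkin = 0.744 × 44.76% / 23.16% = 1.4379
β_Durant = 0.439 × 51.66% / 23.16% = 0.9792
β_Kestrel = 0.342 × 49.10% / 23.16% = 0.7251
β_Holloway = 0.218 × 30.34% / 23.16% = 0.2856
β_P = Σ w_i β_i = 0.13×0.7509 + 0.37×1.4379 + 0.14×0.9792 + 0.27×0.7251 + 0.09×0.2856 = 0.9882
MRP = 12.1% − 5.4% = 6.70%
E(R_P) = R_f + β_P × MRP = 5.4% + 0.9882 × 6.7% = 12.02%

12.02%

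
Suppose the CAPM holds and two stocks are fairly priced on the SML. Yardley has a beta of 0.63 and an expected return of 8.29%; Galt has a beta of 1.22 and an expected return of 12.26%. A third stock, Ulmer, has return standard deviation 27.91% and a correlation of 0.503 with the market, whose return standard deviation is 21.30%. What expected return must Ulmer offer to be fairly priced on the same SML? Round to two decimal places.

8.49%

MRP = (12.26% − 8.29%) / (1.22 − 0.63) = 6.7288%
R_f = 8.29% − 0.63 × 6.7288% = 4.0509%
β_Ulmer = ρ·σ_i/σ_m = 0.503 × 27.91 / 21.30 = 0.6591
E(R_Ulmer) = R_f + β × MRP = 4.0509% + 0.6591 × 6.7288% = 8.49%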